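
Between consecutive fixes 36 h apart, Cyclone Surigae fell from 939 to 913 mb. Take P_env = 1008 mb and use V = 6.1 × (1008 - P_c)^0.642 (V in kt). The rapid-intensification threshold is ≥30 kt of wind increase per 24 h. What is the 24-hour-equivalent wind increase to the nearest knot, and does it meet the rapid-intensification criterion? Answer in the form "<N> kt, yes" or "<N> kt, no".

14 kt, no

V₁: ΔP = 69, V ≈ 6.1 × 69^0.642 ≈ 92.44 kt.
V₂: ΔP = 95, V ≈ 6.1 × 95^0.642 ≈ 113.51 kt.
ΔV over 36 h = 21.07 kt → 24 h equivalent = 21.07 × 24/36 ≈ 14.05 kt.
14 kt < 30 kt ⇒ not rapid intensification.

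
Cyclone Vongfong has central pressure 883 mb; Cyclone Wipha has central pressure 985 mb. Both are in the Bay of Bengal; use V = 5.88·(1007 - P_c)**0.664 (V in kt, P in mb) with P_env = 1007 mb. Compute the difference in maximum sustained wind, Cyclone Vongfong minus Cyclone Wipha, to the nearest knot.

Cyclone Vongfong: ΔP = 124; V ≈ 5.88 × 124^0.664 ≈ 144.35 kt.
Cyclone Wipha: ΔP = 22; V ≈ 5.88 × 22^0.664 ≈ 45.79 kt.
Difference ≈ 144.35 − 45.79 = 98.56 → 99 kt.

99 kt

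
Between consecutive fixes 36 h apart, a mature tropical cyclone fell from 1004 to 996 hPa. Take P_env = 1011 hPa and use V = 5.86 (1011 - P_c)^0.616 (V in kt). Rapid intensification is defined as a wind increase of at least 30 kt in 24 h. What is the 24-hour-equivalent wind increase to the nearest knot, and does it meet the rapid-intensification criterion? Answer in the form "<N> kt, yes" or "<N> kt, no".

8 kt, no

V₁: ΔP = 7, V ≈ 5.86 × 7^0.616 ≈ 19.43 kt.
V₂: ΔP = 15, V ≈ 5.86 × 15^0.616 ≈ 31.07 kt.
ΔV over 36 h = 11.64 kt → 24 h equivalent = 11.64 × 24/36 ≈ 7.76 kt.
8 kt < 30 kt ⇒ not rapid intensification.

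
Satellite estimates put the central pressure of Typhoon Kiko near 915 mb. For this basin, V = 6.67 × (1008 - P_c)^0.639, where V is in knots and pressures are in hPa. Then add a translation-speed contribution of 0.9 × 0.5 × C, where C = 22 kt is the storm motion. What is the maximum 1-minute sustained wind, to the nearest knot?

ΔP = 1008 − 915 = 93 mb.
93^0.639 ≈ 18.108.
V ≈ 6.67 × 18.108 ≈ 120.8 kt.
Translation term: 0.9 × 0.5 × 22 = 9.9 kt.
Corrected V ≈ 130.7 kt → 131 kt.

131 kt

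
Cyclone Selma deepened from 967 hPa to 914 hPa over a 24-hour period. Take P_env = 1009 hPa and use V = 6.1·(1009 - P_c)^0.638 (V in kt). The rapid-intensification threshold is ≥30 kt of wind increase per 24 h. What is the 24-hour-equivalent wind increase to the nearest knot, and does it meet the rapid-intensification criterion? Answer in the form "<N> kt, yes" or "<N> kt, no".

45 kt, yes

V₁: ΔP = 42, V ≈ 6.1 × 42^0.638 ≈ 66.22 kt.
V₂: ΔP = 95, V ≈ 6.1 × 95^0.638 ≈ 111.46 kt.
ΔV over 24 h = 45.24 kt → 24 h equivalent = 45.24 × 24/24 ≈ 45.24 kt.
45 kt ≥ 30 kt ⇒ rapid intensification.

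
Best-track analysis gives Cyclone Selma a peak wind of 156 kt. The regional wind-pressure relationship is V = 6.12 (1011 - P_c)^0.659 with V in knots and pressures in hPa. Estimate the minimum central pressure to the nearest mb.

875 mb

ΔP = (V / 6.12)^(1/0.659) = (156/6.12)^1.517.
156/6.12 = 25.490; 25.490^1.517 ≈ 136.18 mb.
P_c = 1011 − 136.18 = 874.82 ≈ 875 mb.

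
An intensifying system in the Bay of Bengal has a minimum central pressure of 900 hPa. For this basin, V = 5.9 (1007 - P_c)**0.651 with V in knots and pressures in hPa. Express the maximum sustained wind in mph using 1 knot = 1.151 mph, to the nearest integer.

142 mph

ΔP = 1007 − 900 = 107 hPa.
V ≈ 5.9 × 107^0.651 = 5.9 × 20.947 ≈ 123.589 kt.
123.589 × 1.151 ≈ 142.25 mph → 142 mph.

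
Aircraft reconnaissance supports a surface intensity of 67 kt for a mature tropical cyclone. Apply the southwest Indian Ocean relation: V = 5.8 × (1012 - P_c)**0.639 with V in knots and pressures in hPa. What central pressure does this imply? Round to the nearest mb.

966 mb

ΔP = (V / 5.8)^(1/0.639) = (67/5.8)^1.565.
67/5.8 = 11.552; 11.552^1.565 ≈ 46.02 mb.
P_c = 1012 − 46.02 = 965.98 ≈ 966 mb.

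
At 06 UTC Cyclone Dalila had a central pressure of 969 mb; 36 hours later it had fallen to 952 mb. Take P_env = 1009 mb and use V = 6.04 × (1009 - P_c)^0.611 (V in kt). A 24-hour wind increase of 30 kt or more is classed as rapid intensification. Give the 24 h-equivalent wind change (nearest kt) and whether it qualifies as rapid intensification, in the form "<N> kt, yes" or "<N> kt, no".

V₁: ΔP = 40, V ≈ 6.04 × 40^0.611 ≈ 57.53 kt.
V₂: ΔP = 57, V ≈ 6.04 × 57^0.611 ≈ 71.43 kt.
ΔV over 36 h = 13.90 kt → 24 h equivalent = 13.90 × 24/36 ≈ 9.27 kt.
9 kt < 30 kt ⇒ not rapid intensification.

9 kt, no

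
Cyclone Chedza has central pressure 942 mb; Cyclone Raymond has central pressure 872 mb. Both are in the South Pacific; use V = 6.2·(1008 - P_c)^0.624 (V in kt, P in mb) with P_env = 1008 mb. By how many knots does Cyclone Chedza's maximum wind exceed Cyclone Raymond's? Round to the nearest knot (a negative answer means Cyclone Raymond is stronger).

-48 kt

Cyclone Chedza: ΔP = 66; V ≈ 6.2 × 66^0.624 ≈ 84.68 kt.
Cyclone Raymond: ΔP = 136; V ≈ 6.2 × 136^0.624 ≈ 132.96 kt.
Difference ≈ 84.68 − 132.96 = -48.28 → -48 kt.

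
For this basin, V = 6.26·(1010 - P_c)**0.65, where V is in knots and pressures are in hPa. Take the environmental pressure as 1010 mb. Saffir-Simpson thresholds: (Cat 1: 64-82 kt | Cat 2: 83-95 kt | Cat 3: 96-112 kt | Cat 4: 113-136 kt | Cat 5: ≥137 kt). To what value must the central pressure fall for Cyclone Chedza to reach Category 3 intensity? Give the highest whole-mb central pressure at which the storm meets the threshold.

Category 3 begins at V = 96 kt.
Required ΔP = (96/6.26)^(1/0.65) = 15.335^1.538 ≈ 66.70 mb.
P_c ≤ 1010 − 66.70 = 943.30, so the highest integer P_c is 943 mb.

943 mb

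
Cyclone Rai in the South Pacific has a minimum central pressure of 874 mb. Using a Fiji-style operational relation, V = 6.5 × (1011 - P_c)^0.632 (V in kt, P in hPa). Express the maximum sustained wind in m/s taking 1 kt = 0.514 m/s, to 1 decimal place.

ΔP = 1011 − 874 = 137 mb.
V ≈ 6.5 × 137^0.632 = 6.5 × 22.408 ≈ 145.653 kt.
145.653 × 0.514 ≈ 74.87 m/s → 74.9 m/s.

74.9 m/s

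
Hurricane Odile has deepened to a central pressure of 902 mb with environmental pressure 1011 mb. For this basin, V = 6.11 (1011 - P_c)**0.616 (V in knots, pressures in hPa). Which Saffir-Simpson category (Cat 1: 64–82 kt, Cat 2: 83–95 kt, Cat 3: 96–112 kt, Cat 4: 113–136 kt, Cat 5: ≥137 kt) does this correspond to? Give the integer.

ΔP = 1011 − 902 = 109 mb.
V ≈ 6.11 × 109^0.616 = 6.11 × 17.99 ≈ 110 kt.
110 kt falls in the Category 3 band.

3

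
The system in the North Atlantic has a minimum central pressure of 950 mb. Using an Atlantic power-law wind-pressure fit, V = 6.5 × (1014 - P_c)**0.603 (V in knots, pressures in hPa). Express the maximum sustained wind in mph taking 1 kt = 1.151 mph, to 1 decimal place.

91.9 mph

ΔP = 1014 − 950 = 64 mb.
V ≈ 6.5 × 64^0.603 = 6.5 × 12.278 ≈ 79.807 kt.
79.807 × 1.151 ≈ 91.86 mph → 91.9 mph.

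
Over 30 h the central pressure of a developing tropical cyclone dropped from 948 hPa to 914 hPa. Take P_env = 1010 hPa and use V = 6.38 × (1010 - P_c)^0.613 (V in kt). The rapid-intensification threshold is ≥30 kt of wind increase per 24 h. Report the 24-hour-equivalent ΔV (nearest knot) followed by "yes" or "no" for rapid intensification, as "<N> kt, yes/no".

20 kt, no

V₁: ΔP = 62, V ≈ 6.38 × 62^0.613 ≈ 80.09 kt.
V₂: ΔP = 96, V ≈ 6.38 × 96^0.613 ≈ 104.70 kt.
ΔV over 30 h = 24.61 kt → 24 h equivalent = 24.61 × 24/30 ≈ 19.69 kt.
20 kt < 30 kt ⇒ not rapid intensification.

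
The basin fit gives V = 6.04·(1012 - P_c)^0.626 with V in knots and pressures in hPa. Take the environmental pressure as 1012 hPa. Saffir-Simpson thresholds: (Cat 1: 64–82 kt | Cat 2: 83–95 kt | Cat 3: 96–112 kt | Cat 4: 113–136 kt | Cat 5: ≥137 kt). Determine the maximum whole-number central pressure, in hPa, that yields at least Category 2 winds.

Category 2 begins at V = 83 kt.
Required ΔP = (83/6.04)^(1/0.626) = 13.742^1.597 ≈ 65.76 hPa.
P_c ≤ 1012 − 65.76 = 946.24, so the highest integer P_c is 946 hPa.

946 hPa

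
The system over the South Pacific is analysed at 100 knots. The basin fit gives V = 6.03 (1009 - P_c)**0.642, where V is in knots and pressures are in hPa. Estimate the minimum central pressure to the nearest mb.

ΔP = (V / 6.03)^(1/0.642) = (100/6.03)^1.558.
100/6.03 = 16.584; 16.584^1.558 ≈ 79.40 mb.
P_c = 1009 − 79.40 = 929.60 ≈ 930 mb.

930 mb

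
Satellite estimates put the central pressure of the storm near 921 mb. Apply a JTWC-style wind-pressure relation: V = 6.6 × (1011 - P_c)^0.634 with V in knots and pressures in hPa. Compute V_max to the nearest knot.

114 kt

ΔP = 1011 − 921 = 90 mb.
90^0.634 ≈ 17.338.
V ≈ 6.6 × 17.338 ≈ 114.4 kt.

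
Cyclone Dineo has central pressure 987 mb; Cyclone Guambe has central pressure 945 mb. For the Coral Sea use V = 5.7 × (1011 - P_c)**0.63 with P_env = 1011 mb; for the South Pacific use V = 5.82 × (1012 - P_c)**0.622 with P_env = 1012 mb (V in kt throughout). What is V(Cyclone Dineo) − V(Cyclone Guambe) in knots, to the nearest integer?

Cyclone Dineo: ΔP = 24; V ≈ 5.7 × 24^0.63 ≈ 42.21 kt.
Cyclone Guambe: ΔP = 67; V ≈ 5.82 × 67^0.622 ≈ 79.57 kt.
Difference ≈ 42.21 − 79.57 = -37.36 → -37 kt.

-37 kt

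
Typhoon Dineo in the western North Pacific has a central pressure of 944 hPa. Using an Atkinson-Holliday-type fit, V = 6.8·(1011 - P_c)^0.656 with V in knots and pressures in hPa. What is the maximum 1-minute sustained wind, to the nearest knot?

ΔP = 1011 − 944 = 67 hPa.
67^0.656 ≈ 15.773.
V ≈ 6.8 × 15.773 ≈ 107.3 kt.

107 kt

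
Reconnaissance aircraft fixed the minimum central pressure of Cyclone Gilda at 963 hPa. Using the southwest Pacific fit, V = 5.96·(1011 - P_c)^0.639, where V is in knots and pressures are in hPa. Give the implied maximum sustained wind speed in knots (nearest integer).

71 kt

ΔP = 1011 − 963 = 48 hPa.
48^0.639 ≈ 11.866.
V ≈ 5.96 × 11.866 ≈ 70.7 kt.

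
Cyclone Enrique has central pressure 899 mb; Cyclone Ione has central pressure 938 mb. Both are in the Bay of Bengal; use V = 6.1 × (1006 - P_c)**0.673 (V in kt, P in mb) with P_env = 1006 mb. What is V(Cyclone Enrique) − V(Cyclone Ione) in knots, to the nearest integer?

37 kt

Cyclone Enrique: ΔP = 107; V ≈ 6.1 × 107^0.673 ≈ 141.61 kt.
Cyclone Ione: ΔP = 68; V ≈ 6.1 × 68^0.673 ≈ 104.38 kt.
Difference ≈ 141.61 − 104.38 = 37.23 → 37 kt.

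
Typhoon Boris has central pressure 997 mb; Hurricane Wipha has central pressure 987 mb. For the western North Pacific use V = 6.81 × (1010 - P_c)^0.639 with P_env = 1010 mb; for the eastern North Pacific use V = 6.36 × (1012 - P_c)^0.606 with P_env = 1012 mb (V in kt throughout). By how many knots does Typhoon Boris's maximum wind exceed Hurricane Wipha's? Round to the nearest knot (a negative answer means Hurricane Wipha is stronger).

-10 kt

Typhoon Boris: ΔP = 13; V ≈ 6.81 × 13^0.639 ≈ 35.07 kt.
Hurricane Wipha: ΔP = 25; V ≈ 6.36 × 25^0.606 ≈ 44.73 kt.
Difference ≈ 35.07 − 44.73 = -9.66 → -10 kt.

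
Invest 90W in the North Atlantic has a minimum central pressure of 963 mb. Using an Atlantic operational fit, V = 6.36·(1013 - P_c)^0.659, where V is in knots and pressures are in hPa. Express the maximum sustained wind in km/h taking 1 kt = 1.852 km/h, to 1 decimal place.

155.1 km/h

ΔP = 1013 − 963 = 50 mb.
V ≈ 6.36 × 50^0.659 = 6.36 × 13.171 ≈ 83.768 kt.
83.768 × 1.852 ≈ 155.14 km/h → 155.1 km/h.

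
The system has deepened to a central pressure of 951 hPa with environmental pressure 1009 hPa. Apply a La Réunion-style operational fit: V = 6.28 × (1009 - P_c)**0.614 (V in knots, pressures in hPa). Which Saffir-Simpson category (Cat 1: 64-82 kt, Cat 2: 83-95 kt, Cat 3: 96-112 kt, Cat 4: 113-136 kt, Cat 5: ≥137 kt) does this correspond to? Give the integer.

ΔP = 1009 − 951 = 58 hPa.
V ≈ 6.28 × 58^0.614 = 6.28 × 12.10 ≈ 76 kt.
76 kt falls in the Category 1 band.

1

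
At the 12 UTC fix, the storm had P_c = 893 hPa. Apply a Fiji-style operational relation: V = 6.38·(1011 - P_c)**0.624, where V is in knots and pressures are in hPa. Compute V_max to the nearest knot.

ΔP = 1011 − 893 = 118 hPa.
118^0.624 ≈ 19.627.
V ≈ 6.38 × 19.627 ≈ 125.2 kt.

125 kt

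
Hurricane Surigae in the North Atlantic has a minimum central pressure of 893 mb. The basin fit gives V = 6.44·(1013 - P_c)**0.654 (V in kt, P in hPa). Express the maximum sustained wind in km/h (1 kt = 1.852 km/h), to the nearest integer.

273 km/h

ΔP = 1013 − 893 = 120 mb.
V ≈ 6.44 × 120^0.654 = 6.44 × 22.897 ≈ 147.459 kt.
147.459 × 1.852 ≈ 273.09 km/h → 273 km/h.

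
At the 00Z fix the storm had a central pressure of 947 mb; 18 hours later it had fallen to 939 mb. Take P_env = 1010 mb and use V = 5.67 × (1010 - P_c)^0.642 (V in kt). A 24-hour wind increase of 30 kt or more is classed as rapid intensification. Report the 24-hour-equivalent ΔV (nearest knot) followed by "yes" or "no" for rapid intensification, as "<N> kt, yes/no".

V₁: ΔP = 63, V ≈ 5.67 × 63^0.642 ≈ 81.05 kt.
V₂: ΔP = 71, V ≈ 5.67 × 71^0.642 ≈ 87.52 kt.
ΔV over 18 h = 6.47 kt → 24 h equivalent = 6.47 × 24/18 ≈ 8.63 kt.
9 kt < 30 kt ⇒ not rapid intensification.

9 kt, no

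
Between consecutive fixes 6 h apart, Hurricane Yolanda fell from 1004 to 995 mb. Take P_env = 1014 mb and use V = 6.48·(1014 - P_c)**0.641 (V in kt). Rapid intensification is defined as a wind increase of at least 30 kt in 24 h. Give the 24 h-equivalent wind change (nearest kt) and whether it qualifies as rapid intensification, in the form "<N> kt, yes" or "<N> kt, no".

58 kt, yes

V₁: ΔP = 10, V ≈ 6.48 × 10^0.641 ≈ 28.35 kt.
V₂: ΔP = 19, V ≈ 6.48 × 19^0.641 ≈ 42.78 kt.
ΔV over 6 h = 14.43 kt → 24 h equivalent = 14.43 × 24/6 ≈ 57.72 kt.
58 kt ≥ 30 kt ⇒ rapid intensification.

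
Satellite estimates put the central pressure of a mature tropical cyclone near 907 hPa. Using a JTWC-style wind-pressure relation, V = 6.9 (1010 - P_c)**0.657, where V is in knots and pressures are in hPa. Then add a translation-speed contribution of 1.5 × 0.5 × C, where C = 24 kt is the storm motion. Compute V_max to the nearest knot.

ΔP = 1010 − 907 = 103 hPa.
103^0.657 ≈ 21.010.
V ≈ 6.9 × 21.010 ≈ 145.0 kt.
Translation term: 1.5 × 0.5 × 24 = 18 kt.
Corrected V ≈ 163 kt → 163 kt.

163 kt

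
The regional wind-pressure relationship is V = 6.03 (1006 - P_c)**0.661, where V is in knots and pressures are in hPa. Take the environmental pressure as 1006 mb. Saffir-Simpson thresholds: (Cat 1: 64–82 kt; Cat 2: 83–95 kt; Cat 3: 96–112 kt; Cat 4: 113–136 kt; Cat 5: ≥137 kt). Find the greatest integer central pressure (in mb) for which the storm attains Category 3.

940 mb

Category 3 begins at V = 96 kt.
Required ΔP = (96/6.03)^(1/0.661) = 15.920^1.513 ≈ 65.82 mb.
P_c ≤ 1006 − 65.82 = 940.18, so the highest integer P_c is 940 mb.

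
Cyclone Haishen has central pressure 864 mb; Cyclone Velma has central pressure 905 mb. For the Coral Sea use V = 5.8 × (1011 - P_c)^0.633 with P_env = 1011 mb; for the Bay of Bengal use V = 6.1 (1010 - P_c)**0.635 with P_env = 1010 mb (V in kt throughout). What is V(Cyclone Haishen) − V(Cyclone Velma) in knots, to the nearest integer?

Cyclone Haishen: ΔP = 147; V ≈ 5.8 × 147^0.633 ≈ 136.57 kt.
Cyclone Velma: ΔP = 105; V ≈ 6.1 × 105^0.635 ≈ 117.16 kt.
Difference ≈ 136.57 − 117.16 = 19.41 → 19 kt.

19 kt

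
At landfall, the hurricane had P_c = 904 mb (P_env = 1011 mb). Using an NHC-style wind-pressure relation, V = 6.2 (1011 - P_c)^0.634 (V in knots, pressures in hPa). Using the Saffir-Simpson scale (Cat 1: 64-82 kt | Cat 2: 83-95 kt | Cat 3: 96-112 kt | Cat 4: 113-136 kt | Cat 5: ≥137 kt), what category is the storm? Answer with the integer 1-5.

ΔP = 1011 − 904 = 107 mb.
V ≈ 6.2 × 107^0.634 = 6.2 × 19.35 ≈ 120 kt.
120 kt falls in the Category 4 band.

4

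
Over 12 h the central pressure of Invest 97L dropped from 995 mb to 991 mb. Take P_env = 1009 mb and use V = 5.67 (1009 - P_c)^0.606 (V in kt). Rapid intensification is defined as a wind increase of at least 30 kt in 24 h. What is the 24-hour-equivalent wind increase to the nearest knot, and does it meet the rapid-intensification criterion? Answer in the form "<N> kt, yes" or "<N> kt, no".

9 kt, no

V₁: ΔP = 14, V ≈ 5.67 × 14^0.606 ≈ 28.06 kt.
V₂: ΔP = 18, V ≈ 5.67 × 18^0.606 ≈ 32.68 kt.
ΔV over 12 h = 4.62 kt → 24 h equivalent = 4.62 × 24/12 ≈ 9.24 kt.
9 kt < 30 kt ⇒ not rapid intensification.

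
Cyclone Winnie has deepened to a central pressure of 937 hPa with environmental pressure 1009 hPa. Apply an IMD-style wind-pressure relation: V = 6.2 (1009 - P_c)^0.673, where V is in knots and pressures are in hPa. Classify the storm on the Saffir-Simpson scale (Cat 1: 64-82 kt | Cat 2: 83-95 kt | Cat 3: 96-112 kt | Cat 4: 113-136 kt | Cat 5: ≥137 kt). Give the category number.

ΔP = 1009 − 937 = 72 hPa.
V ≈ 6.2 × 72^0.673 = 6.2 × 17.78 ≈ 110 kt.
110 kt falls in the Category 3 band.

3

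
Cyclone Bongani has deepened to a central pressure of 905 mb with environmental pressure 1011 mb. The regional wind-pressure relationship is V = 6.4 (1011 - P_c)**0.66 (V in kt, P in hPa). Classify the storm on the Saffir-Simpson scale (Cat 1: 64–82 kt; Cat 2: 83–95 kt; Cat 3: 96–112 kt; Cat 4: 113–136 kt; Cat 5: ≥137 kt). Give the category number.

5

ΔP = 1011 − 905 = 106 mb.
V ≈ 6.4 × 106^0.66 = 6.4 × 21.71 ≈ 139 kt.
139 kt falls in the Category 5 band.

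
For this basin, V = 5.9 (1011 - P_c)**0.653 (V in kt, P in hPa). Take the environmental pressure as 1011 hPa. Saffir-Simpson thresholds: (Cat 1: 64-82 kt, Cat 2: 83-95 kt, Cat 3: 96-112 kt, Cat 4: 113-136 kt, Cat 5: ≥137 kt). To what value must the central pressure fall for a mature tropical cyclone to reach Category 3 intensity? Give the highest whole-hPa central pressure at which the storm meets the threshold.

Category 3 begins at V = 96 kt.
Required ΔP = (96/5.9)^(1/0.653) = 16.271^1.531 ≈ 71.64 hPa.
P_c ≤ 1011 − 71.64 = 939.36, so the highest integer P_c is 939 hPa.

939 hPa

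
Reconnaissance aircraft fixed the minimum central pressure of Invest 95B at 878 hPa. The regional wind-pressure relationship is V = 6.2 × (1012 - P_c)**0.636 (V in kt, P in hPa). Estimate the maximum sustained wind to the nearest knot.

140 kt

ΔP = 1012 − 878 = 134 hPa.
134^0.636 ≈ 22.534.
V ≈ 6.2 × 22.534 ≈ 139.7 kt.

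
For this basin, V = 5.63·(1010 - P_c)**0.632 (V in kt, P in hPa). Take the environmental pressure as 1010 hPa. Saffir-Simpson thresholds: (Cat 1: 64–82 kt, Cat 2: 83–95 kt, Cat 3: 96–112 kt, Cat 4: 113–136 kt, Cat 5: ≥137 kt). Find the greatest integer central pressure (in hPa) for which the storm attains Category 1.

963 hPa

Category 1 begins at V = 64 kt.
Required ΔP = (64/5.63)^(1/0.632) = 11.368^1.582 ≈ 46.81 hPa.
P_c ≤ 1010 − 46.81 = 963.19, so the highest integer P_c is 963 hPa.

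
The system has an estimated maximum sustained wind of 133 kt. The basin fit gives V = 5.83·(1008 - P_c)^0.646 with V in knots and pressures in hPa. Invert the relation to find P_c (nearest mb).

ΔP = (V / 5.83)^(1/0.646) = (133/5.83)^1.548.
133/5.83 = 22.813; 22.813^1.548 ≈ 126.60 mb.
P_c = 1008 − 126.60 = 881.40 ≈ 881 mb.

881 mb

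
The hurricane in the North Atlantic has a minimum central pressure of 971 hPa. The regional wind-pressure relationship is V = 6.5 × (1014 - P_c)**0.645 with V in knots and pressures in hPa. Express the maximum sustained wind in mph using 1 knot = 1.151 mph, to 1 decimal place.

84.6 mph

ΔP = 1014 − 971 = 43 hPa.
V ≈ 6.5 × 43^0.645 = 6.5 × 11.313 ≈ 73.536 kt.
73.536 × 1.151 ≈ 84.64 mph → 84.6 mph.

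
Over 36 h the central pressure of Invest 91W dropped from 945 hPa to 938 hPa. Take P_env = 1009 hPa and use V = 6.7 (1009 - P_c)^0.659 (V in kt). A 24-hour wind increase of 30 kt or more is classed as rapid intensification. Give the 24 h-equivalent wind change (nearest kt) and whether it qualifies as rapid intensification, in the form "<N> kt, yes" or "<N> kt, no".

5 kt, no

V₁: ΔP = 64, V ≈ 6.7 × 64^0.659 ≈ 103.84 kt.
V₂: ΔP = 71, V ≈ 6.7 × 71^0.659 ≈ 111.19 kt.
ΔV over 36 h = 7.35 kt → 24 h equivalent = 7.35 × 24/36 ≈ 4.90 kt.
5 kt < 30 kt ⇒ not rapid intensification.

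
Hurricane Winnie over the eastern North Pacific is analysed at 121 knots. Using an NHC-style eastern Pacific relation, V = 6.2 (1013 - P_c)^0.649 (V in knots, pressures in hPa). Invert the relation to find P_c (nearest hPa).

916 hPa

ΔP = (V / 6.2)^(1/0.649) = (121/6.2)^1.541.
121/6.2 = 19.516; 19.516^1.541 ≈ 97.34 hPa.
P_c = 1013 − 97.34 = 915.66 ≈ 916 hPa.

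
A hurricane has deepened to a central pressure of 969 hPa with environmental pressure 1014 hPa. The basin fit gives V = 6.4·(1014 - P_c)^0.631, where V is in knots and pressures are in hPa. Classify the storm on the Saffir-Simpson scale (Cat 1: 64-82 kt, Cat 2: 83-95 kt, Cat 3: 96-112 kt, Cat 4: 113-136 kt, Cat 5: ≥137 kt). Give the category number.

ΔP = 1014 − 969 = 45 hPa.
V ≈ 6.4 × 45^0.631 = 6.4 × 11.05 ≈ 71 kt.
71 kt falls in the Category 1 band.

1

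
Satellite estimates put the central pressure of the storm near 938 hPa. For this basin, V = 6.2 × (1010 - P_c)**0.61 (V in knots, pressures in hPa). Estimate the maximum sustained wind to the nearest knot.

ΔP = 1010 − 938 = 72 hPa.
72^0.61 ≈ 13.582.
V ≈ 6.2 × 13.582 ≈ 84.2 kt.

84 kt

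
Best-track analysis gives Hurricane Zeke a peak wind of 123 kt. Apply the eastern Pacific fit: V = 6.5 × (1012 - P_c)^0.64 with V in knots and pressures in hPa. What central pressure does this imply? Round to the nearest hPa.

913 hPa

ΔP = (V / 6.5)^(1/0.64) = (123/6.5)^1.562.
123/6.5 = 18.923; 18.923^1.562 ≈ 98.92 hPa.
P_c = 1012 − 98.92 = 913.08 ≈ 913 hPa.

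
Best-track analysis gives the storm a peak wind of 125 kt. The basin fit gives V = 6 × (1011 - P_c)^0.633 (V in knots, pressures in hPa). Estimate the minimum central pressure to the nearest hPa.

ΔP = (V / 6)^(1/0.633) = (125/6)^1.580.
125/6 = 20.833; 20.833^1.580 ≈ 121.16 hPa.
P_c = 1011 − 121.16 = 889.84 ≈ 890 hPa.

890 hPa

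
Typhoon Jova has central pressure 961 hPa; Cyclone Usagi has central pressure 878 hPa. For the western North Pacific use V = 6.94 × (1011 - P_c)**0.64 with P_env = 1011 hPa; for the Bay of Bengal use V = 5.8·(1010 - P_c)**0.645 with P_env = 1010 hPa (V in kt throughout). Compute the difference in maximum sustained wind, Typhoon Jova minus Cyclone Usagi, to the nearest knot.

Typhoon Jova: ΔP = 50; V ≈ 6.94 × 50^0.64 ≈ 84.86 kt.
Cyclone Usagi: ΔP = 132; V ≈ 5.8 × 132^0.645 ≈ 135.27 kt.
Difference ≈ 84.86 − 135.27 = -50.41 → -50 kt.

-50 kt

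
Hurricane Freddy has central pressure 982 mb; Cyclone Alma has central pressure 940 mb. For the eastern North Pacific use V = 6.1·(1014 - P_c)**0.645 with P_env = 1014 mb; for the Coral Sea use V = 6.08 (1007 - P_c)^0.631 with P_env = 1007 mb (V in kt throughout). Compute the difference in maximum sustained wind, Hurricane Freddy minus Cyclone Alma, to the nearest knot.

Hurricane Freddy: ΔP = 32; V ≈ 6.1 × 32^0.645 ≈ 57.04 kt.
Cyclone Alma: ΔP = 67; V ≈ 6.08 × 67^0.631 ≈ 86.33 kt.
Difference ≈ 57.04 − 86.33 = -29.29 → -29 kt.

-29 kt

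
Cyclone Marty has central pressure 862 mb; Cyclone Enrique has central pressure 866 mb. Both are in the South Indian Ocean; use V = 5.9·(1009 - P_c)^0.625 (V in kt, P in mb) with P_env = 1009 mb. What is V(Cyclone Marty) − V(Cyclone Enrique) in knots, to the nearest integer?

Cyclone Marty: ΔP = 147; V ≈ 5.9 × 147^0.625 ≈ 133.48 kt.
Cyclone Enrique: ΔP = 143; V ≈ 5.9 × 143^0.625 ≈ 131.20 kt.
Difference ≈ 133.48 − 131.20 = 2.28 → 2 kt.

2 kt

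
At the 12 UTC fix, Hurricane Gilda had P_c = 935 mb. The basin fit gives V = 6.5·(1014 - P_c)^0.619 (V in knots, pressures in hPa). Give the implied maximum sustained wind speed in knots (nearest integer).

97 kt

ΔP = 1014 − 935 = 79 mb.
79^0.619 ≈ 14.950.
V ≈ 6.5 × 14.950 ≈ 97.2 kt.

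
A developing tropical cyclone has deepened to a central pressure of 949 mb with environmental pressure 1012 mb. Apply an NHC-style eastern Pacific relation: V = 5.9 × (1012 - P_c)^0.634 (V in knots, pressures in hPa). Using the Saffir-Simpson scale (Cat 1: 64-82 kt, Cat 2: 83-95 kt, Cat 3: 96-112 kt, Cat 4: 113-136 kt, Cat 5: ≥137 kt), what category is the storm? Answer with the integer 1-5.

1

ΔP = 1012 − 949 = 63 mb.
V ≈ 5.9 × 63^0.634 = 5.9 × 13.83 ≈ 82 kt.
82 kt falls in the Category 1 band.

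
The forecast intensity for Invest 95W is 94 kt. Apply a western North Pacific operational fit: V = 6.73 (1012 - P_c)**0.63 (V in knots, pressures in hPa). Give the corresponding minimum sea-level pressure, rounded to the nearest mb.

ΔP = (V / 6.73)^(1/0.63) = (94/6.73)^1.587.
94/6.73 = 13.967; 13.967^1.587 ≈ 65.71 mb.
P_c = 1012 − 65.71 = 946.29 ≈ 946 mb.

946 mb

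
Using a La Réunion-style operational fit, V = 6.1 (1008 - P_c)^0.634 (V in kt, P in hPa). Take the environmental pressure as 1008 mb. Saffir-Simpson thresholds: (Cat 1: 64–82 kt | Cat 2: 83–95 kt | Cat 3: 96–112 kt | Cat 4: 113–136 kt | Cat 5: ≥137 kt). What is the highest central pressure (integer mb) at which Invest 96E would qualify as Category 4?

908 mb

Category 4 begins at V = 113 kt.
Required ΔP = (113/6.1)^(1/0.634) = 18.525^1.577 ≈ 99.91 mb.
P_c ≤ 1008 − 99.91 = 908.09, so the highest integer P_c is 908 mb.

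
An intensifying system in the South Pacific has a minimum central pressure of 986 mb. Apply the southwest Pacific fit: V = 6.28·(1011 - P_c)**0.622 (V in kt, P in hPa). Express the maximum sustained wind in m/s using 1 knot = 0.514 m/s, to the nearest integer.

24 m/s

ΔP = 1011 − 986 = 25 mb.
V ≈ 6.28 × 25^0.622 = 6.28 × 7.405 ≈ 46.503 kt.
46.503 × 0.514 ≈ 23.90 m/s → 24 m/s.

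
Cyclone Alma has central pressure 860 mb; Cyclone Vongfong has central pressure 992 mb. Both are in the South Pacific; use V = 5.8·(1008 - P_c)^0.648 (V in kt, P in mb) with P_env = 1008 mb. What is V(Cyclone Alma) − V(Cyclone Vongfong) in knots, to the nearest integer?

Cyclone Alma: ΔP = 148; V ≈ 5.8 × 148^0.648 ≈ 147.83 kt.
Cyclone Vongfong: ΔP = 16; V ≈ 5.8 × 16^0.648 ≈ 34.97 kt.
Difference ≈ 147.83 − 34.97 = 112.86 → 113 kt.

113 kt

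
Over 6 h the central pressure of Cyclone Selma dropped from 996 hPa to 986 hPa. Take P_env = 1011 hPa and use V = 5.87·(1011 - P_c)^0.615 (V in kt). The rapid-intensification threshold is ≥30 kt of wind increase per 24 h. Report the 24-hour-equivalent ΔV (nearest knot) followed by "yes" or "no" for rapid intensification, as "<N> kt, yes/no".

46 kt, yes

V₁: ΔP = 15, V ≈ 5.87 × 15^0.615 ≈ 31.04 kt.
V₂: ΔP = 25, V ≈ 5.87 × 25^0.615 ≈ 42.50 kt.
ΔV over 6 h = 11.46 kt → 24 h equivalent = 11.46 × 24/6 ≈ 45.84 kt.
46 kt ≥ 30 kt ⇒ rapid intensification.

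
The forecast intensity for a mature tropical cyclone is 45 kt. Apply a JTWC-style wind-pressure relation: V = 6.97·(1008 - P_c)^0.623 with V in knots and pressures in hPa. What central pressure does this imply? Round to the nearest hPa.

ΔP = (V / 6.97)^(1/0.623) = (45/6.97)^1.605.
45/6.97 = 6.456; 6.456^1.605 ≈ 19.96 hPa.
P_c = 1008 − 19.96 = 988.04 ≈ 988 hPa.

988 hPa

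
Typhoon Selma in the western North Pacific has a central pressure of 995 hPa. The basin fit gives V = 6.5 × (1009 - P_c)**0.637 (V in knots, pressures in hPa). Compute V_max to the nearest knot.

35 kt

ΔP = 1009 − 995 = 14 hPa.
14^0.637 ≈ 5.371.
V ≈ 6.5 × 5.371 ≈ 34.9 kt.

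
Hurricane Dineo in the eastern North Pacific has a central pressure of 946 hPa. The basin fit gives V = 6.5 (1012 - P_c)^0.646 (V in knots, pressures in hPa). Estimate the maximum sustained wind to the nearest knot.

97 kt

ΔP = 1012 − 946 = 66 hPa.
66^0.646 ≈ 14.977.
V ≈ 6.5 × 14.977 ≈ 97.4 kt.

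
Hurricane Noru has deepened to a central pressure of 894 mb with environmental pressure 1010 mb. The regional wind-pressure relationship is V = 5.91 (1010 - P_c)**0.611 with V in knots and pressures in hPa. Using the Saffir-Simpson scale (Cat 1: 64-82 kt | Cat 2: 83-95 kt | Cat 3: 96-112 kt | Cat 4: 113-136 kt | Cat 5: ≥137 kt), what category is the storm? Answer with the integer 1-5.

3

ΔP = 1010 − 894 = 116 mb.
V ≈ 5.91 × 116^0.611 = 5.91 × 18.26 ≈ 108 kt.
108 kt falls in the Category 3 band.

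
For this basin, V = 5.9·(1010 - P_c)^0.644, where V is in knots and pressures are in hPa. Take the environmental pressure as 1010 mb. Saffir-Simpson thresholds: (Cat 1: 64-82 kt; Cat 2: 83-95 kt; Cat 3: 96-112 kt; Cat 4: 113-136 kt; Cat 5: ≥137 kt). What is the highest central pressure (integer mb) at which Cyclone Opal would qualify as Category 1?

969 mb

Category 1 begins at V = 64 kt.
Required ΔP = (64/5.9)^(1/0.644) = 10.847^1.553 ≈ 40.52 mb.
P_c ≤ 1010 − 40.52 = 969.48, so the highest integer P_c is 969 mb.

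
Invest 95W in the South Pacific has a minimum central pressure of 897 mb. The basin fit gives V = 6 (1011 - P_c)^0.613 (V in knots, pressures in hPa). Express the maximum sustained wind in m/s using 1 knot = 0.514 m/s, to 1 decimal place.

56.2 m/s

ΔP = 1011 − 897 = 114 mb.
V ≈ 6 × 114^0.613 = 6 × 18.234 ≈ 109.404 kt.
109.404 × 0.514 ≈ 56.23 m/s → 56.2 m/s.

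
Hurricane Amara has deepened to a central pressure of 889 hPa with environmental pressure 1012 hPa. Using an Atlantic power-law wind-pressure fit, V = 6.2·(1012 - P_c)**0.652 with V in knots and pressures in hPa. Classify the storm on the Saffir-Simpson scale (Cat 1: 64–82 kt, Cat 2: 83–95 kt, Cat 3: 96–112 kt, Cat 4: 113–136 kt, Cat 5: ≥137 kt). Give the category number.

ΔP = 1012 − 889 = 123 hPa.
V ≈ 6.2 × 123^0.652 = 6.2 × 23.05 ≈ 143 kt.
143 kt falls in the Category 5 band.

5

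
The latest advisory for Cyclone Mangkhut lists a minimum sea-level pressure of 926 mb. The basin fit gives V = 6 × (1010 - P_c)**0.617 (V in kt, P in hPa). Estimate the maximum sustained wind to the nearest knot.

ΔP = 1010 − 926 = 84 mb.
84^0.617 ≈ 15.391.
V ≈ 6 × 15.391 ≈ 92.3 kt.

92 kt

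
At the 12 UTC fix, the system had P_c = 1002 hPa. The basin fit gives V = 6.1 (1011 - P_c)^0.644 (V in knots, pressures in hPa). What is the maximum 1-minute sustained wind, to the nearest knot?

25 kt

ΔP = 1011 − 1002 = 9 hPa.
9^0.644 ≈ 4.117.
V ≈ 6.1 × 4.117 ≈ 25.1 kt.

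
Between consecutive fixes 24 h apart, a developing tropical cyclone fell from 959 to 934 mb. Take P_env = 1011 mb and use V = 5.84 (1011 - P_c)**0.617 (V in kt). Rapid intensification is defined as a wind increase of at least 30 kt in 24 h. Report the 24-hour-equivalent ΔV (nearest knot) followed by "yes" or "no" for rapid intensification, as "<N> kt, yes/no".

V₁: ΔP = 52, V ≈ 5.84 × 52^0.617 ≈ 66.86 kt.
V₂: ΔP = 77, V ≈ 5.84 × 77^0.617 ≈ 85.19 kt.
ΔV over 24 h = 18.33 kt → 24 h equivalent = 18.33 × 24/24 ≈ 18.33 kt.
18 kt < 30 kt ⇒ not rapid intensification.

18 kt, no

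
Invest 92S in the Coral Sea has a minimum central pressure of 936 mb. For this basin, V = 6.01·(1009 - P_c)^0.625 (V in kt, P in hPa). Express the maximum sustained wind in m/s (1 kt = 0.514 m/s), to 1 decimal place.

ΔP = 1009 − 936 = 73 mb.
V ≈ 6.01 × 73^0.625 = 6.01 × 14.608 ≈ 87.791 kt.
87.791 × 0.514 ≈ 45.12 m/s → 45.1 m/s.

45.1 m/s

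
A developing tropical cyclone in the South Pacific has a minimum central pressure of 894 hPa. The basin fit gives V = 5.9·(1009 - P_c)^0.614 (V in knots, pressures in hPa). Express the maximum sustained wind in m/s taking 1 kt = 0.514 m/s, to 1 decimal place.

ΔP = 1009 − 894 = 115 hPa.
V ≈ 5.9 × 115^0.614 = 5.9 × 18.419 ≈ 108.673 kt.
108.673 × 0.514 ≈ 55.86 m/s → 55.9 m/s.

55.9 m/s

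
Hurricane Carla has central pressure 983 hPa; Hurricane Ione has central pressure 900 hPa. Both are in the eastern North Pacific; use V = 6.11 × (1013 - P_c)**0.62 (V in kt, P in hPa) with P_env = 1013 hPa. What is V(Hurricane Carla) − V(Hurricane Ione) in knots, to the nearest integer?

-64 kt

Hurricane Carla: ΔP = 30; V ≈ 6.11 × 30^0.62 ≈ 50.33 kt.
Hurricane Ione: ΔP = 113; V ≈ 6.11 × 113^0.62 ≈ 114.54 kt.
Difference ≈ 50.33 − 114.54 = -64.21 → -64 kt.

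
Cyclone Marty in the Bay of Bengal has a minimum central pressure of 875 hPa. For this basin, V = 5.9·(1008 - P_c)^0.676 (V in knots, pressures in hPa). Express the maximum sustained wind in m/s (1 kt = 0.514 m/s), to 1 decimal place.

82.7 m/s

ΔP = 1008 − 875 = 133 hPa.
V ≈ 5.9 × 133^0.676 = 5.9 × 27.272 ≈ 160.907 kt.
160.907 × 0.514 ≈ 82.71 m/s → 82.7 m/s.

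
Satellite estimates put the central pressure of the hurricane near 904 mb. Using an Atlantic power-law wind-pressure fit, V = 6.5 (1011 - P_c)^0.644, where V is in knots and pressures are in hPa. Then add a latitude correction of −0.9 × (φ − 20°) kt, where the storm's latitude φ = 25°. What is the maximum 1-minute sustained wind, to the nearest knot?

127 kt

ΔP = 1011 − 904 = 107 mb.
107^0.644 ≈ 20.273.
V ≈ 6.5 × 20.273 ≈ 131.8 kt.
Latitude correction: −0.9 × (25 − 20) = -4.5 kt.
Corrected V ≈ 127.3 kt → 127 kt.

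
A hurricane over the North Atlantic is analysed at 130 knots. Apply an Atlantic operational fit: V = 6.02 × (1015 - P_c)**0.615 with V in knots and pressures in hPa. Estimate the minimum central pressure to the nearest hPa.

ΔP = (V / 6.02)^(1/0.615) = (130/6.02)^1.626.
130/6.02 = 21.595; 21.595^1.626 ≈ 147.80 hPa.
P_c = 1015 − 147.80 = 867.20 ≈ 867 hPa.

867 hPa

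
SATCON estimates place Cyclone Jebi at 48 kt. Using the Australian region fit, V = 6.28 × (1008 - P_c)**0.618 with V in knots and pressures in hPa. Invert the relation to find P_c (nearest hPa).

ΔP = (V / 6.28)^(1/0.618) = (48/6.28)^1.618.
48/6.28 = 7.643; 7.643^1.618 ≈ 26.87 hPa.
P_c = 1008 − 26.87 = 981.13 ≈ 981 hPa.

981 hPa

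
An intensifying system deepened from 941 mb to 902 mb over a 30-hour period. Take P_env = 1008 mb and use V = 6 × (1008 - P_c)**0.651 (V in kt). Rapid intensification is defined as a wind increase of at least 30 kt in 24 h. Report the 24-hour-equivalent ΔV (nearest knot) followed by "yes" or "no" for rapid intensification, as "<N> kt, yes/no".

26 kt, no

V₁: ΔP = 67, V ≈ 6 × 67^0.651 ≈ 92.67 kt.
V₂: ΔP = 106, V ≈ 6 × 106^0.651 ≈ 124.92 kt.
ΔV over 30 h = 32.25 kt → 24 h equivalent = 32.25 × 24/30 ≈ 25.80 kt.
26 kt < 30 kt ⇒ not rapid intensification.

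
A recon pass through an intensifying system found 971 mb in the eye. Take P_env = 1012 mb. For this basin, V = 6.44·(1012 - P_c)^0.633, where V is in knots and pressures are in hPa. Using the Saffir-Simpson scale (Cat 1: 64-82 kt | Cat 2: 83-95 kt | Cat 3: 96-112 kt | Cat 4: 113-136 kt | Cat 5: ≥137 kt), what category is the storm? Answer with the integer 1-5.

1

ΔP = 1012 − 971 = 41 mb.
V ≈ 6.44 × 41^0.633 = 6.44 × 10.49 ≈ 68 kt.
68 kt falls in the Category 1 band.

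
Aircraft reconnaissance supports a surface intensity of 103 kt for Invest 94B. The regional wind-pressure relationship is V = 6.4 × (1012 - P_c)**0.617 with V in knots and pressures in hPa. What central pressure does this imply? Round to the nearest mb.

922 mb

ΔP = (V / 6.4)^(1/0.617) = (103/6.4)^1.621.
103/6.4 = 16.094; 16.094^1.621 ≈ 90.30 mb.
P_c = 1012 − 90.30 = 921.70 ≈ 922 mb.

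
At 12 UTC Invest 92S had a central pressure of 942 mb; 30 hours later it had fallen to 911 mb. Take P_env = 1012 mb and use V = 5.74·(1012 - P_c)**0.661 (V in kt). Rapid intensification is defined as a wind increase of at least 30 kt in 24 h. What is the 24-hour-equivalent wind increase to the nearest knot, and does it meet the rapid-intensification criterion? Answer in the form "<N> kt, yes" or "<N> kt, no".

21 kt, no

V₁: ΔP = 70, V ≈ 5.74 × 70^0.661 ≈ 95.17 kt.
V₂: ΔP = 101, V ≈ 5.74 × 101^0.661 ≈ 121.27 kt.
ΔV over 30 h = 26.10 kt → 24 h equivalent = 26.10 × 24/30 ≈ 20.88 kt.
21 kt < 30 kt ⇒ not rapid intensification.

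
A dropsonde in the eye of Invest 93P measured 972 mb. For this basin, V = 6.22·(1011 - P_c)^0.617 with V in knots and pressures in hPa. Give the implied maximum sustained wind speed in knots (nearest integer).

60 kt

ΔP = 1011 − 972 = 39 mb.
39^0.617 ≈ 9.587.
V ≈ 6.22 × 9.587 ≈ 59.6 kt.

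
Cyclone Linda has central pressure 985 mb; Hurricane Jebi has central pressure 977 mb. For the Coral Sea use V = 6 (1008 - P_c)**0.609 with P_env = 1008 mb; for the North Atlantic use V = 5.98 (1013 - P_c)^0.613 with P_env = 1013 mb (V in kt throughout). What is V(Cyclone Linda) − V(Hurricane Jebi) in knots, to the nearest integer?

Cyclone Linda: ΔP = 23; V ≈ 6 × 23^0.609 ≈ 40.50 kt.
Hurricane Jebi: ΔP = 36; V ≈ 5.98 × 36^0.613 ≈ 53.79 kt.
Difference ≈ 40.50 − 53.79 = -13.29 → -13 kt.

-13 kt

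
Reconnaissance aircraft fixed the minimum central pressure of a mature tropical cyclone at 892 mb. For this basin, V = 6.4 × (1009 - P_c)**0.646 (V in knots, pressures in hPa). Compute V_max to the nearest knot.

ΔP = 1009 − 892 = 117 mb.
117^0.646 ≈ 21.679.
V ≈ 6.4 × 21.679 ≈ 138.7 kt.

139 kt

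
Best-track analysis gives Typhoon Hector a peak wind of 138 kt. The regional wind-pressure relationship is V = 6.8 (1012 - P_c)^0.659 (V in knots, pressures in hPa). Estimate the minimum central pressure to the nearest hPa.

ΔP = (V / 6.8)^(1/0.659) = (138/6.8)^1.517.
138/6.8 = 20.294; 20.294^1.517 ≈ 96.35 hPa.
P_c = 1012 − 96.35 = 915.65 ≈ 916 hPa.

916 hPa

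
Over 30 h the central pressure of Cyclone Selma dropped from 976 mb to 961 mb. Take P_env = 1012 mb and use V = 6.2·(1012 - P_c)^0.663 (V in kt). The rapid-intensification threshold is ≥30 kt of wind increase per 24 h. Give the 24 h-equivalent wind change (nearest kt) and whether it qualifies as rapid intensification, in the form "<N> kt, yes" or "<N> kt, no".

V₁: ΔP = 36, V ≈ 6.2 × 36^0.663 ≈ 66.71 kt.
V₂: ΔP = 51, V ≈ 6.2 × 51^0.663 ≈ 84.04 kt.
ΔV over 30 h = 17.33 kt → 24 h equivalent = 17.33 × 24/30 ≈ 13.86 kt.
14 kt < 30 kt ⇒ not rapid intensification.

14 kt, no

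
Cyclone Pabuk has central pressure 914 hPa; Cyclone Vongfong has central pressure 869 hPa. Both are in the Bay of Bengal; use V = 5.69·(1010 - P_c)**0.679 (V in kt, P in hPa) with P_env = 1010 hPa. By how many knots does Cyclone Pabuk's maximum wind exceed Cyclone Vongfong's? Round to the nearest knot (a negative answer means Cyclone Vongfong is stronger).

Cyclone Pabuk: ΔP = 96; V ≈ 5.69 × 96^0.679 ≈ 126.20 kt.
Cyclone Vongfong: ΔP = 141; V ≈ 5.69 × 141^0.679 ≈ 163.84 kt.
Difference ≈ 126.20 − 163.84 = -37.64 → -38 kt.

-38 kt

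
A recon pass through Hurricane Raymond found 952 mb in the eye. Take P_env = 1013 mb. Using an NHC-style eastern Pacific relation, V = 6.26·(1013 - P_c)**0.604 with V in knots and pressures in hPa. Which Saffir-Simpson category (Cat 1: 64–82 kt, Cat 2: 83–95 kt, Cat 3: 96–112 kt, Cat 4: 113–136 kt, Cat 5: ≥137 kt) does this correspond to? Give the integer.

ΔP = 1013 − 952 = 61 mb.
V ≈ 6.26 × 61^0.604 = 6.26 × 11.98 ≈ 75 kt.
75 kt falls in the Category 1 band.

1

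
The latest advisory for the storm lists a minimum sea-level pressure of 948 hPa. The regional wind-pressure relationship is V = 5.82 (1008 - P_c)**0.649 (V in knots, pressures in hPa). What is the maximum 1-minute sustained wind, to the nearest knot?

ΔP = 1008 − 948 = 60 hPa.
60^0.649 ≈ 14.257.
V ≈ 5.82 × 14.257 ≈ 83.0 kt.

83 kt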